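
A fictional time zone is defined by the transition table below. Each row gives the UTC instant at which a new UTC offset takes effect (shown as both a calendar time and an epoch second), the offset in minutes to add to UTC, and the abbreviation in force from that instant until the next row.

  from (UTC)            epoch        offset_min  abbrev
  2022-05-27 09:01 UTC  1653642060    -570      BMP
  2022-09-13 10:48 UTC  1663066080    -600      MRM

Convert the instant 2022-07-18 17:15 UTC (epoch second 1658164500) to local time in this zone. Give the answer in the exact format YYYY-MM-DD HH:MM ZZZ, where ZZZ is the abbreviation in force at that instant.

Query: 2022-07-18 17:15 UTC
Rule 1/2 (BMP, -09:30): 2022-05-27 09:01 UTC ≤ query < 2022-09-13 10:48 UTC
17·60 + 15 - 570 = 465 min
465 = 0·1440 + 465; 465 = 7·60 + 45 → 07:45, same day
→ 2022-07-18 07:45 BMP

2022-07-18 07:45 BMP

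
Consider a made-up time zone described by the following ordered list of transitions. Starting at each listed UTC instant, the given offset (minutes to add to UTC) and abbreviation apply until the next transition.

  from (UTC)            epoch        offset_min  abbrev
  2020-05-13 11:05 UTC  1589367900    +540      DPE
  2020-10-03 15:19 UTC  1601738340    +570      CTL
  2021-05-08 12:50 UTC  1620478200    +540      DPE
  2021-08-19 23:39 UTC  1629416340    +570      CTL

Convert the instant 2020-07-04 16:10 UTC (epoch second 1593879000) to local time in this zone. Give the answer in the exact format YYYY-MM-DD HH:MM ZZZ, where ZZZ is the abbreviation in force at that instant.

2020-07-05 01:10 DPE

Query: 2020-07-04 16:10 UTC
Rule 1/4 (DPE, +09:00): 2020-05-13 11:05 UTC ≤ query < 2020-10-03 15:19 UTC
16·60 + 10 + 540 = 1510 min
1510 = 1·1440 + 70; 70 = 1·60 + 10 → 01:10, 2020-07-04 + 1 day = 2020-07-05
→ 2020-07-05 01:10 DPE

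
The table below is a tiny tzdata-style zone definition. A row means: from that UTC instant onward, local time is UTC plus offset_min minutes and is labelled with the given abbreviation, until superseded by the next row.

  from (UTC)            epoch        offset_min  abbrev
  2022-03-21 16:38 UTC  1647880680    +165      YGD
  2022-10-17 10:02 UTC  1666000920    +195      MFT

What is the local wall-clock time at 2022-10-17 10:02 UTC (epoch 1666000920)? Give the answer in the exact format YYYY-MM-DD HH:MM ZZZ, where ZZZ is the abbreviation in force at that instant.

2022-10-17 13:17 MFT

Query: 2022-10-17 10:02 UTC
Rule 2/2 (MFT, +03:15): 2022-10-17 10:02 UTC ≤ query < +∞
10·60 + 2 + 195 = 797 min
797 = 0·1440 + 797; 797 = 13·60 + 17 → 13:17, same day
→ 2022-10-17 13:17 MFT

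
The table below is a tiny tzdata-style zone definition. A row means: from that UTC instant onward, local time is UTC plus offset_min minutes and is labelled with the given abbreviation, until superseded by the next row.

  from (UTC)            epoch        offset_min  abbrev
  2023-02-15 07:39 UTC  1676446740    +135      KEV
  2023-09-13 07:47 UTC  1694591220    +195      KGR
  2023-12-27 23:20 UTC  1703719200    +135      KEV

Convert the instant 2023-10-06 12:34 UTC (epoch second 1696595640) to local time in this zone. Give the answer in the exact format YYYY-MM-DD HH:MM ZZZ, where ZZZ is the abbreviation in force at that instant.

2023-10-06 15:49 KGR

Query: 2023-10-06 12:34 UTC
Rule 2/3 (KGR, +03:15): 2023-09-13 07:47 UTC ≤ query < 2023-12-27 23:20 UTC
12·60 + 34 + 195 = 949 min
949 = 0·1440 + 949; 949 = 15·60 + 49 → 15:49, same day
→ 2023-10-06 15:49 KGR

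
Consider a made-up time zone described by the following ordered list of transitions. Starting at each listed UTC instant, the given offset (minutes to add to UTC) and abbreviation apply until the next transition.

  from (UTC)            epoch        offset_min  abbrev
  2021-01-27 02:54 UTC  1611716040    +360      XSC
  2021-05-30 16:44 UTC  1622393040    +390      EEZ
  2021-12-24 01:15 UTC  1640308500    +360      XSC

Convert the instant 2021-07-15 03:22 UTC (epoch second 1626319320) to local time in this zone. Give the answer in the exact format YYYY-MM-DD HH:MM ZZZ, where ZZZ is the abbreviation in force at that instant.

Query: 2021-07-15 03:22 UTC
Rule 2/3 (EEZ, +06:30): 2021-05-30 16:44 UTC ≤ query < 2021-12-24 01:15 UTC
3·60 + 22 + 390 = 592 min
592 = 0·1440 + 592; 592 = 9·60 + 52 → 09:52, same day
→ 2021-07-15 09:52 EEZ

2021-07-15 09:52 EEZ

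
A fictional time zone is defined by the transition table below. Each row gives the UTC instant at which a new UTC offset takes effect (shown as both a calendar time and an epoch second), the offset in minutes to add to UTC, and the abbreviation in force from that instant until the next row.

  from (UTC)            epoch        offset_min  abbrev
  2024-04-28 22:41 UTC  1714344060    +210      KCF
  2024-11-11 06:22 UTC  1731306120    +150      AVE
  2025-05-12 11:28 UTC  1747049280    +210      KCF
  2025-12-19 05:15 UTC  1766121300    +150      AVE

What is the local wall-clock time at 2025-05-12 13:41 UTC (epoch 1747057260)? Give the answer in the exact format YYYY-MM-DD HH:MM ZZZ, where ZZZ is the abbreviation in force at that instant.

2025-05-12 17:11 KCF

Query: 2025-05-12 13:41 UTC
Rule 3/4 (KCF, +03:30): 2025-05-12 11:28 UTC ≤ query < 2025-12-19 05:15 UTC
13·60 + 41 + 210 = 1031 min
1031 = 0·1440 + 1031; 1031 = 17·60 + 11 → 17:11, same day
→ 2025-05-12 17:11 KCF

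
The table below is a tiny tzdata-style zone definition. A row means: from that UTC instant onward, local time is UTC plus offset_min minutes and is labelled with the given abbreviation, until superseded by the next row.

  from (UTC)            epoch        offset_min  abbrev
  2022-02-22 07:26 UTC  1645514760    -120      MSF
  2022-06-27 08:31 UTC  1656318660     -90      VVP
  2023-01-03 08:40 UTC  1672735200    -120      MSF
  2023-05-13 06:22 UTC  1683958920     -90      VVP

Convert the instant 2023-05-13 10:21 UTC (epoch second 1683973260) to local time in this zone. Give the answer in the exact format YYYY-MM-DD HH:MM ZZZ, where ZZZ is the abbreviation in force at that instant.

2023-05-13 08:51 VVP

Query: 2023-05-13 10:21 UTC
Rule 4/4 (VVP, -01:30): 2023-05-13 06:22 UTC ≤ query < +∞
10·60 + 21 - 90 = 531 min
531 = 0·1440 + 531; 531 = 8·60 + 51 → 08:51, same day
→ 2023-05-13 08:51 VVP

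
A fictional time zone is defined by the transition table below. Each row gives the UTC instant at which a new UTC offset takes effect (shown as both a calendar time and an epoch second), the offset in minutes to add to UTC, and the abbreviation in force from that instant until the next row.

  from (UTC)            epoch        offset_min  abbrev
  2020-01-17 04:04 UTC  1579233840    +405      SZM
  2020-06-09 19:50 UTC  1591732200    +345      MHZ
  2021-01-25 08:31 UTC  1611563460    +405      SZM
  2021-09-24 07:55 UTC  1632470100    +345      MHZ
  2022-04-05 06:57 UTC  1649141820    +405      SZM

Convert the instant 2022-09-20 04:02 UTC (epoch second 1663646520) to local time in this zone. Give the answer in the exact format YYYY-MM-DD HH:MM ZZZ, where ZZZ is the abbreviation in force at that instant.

2022-09-20 10:47 SZM

Query: 2022-09-20 04:02 UTC
Rule 5/5 (SZM, +06:45): 2022-04-05 06:57 UTC ≤ query < +∞
4·60 + 2 + 405 = 647 min
647 = 0·1440 + 647; 647 = 10·60 + 47 → 10:47, same day
→ 2022-09-20 10:47 SZM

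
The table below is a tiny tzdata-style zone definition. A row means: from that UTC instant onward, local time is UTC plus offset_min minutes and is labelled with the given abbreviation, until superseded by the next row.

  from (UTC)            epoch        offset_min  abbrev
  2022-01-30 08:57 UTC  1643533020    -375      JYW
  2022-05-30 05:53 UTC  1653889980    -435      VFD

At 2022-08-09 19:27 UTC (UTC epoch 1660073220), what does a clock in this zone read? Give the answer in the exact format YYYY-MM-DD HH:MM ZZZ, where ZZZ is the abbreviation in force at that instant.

2022-08-09 12:12 VFD

Query: 2022-08-09 19:27 UTC
Rule 2/2 (VFD, -07:15): 2022-05-30 05:53 UTC ≤ query < +∞
19·60 + 27 - 435 = 732 min
732 = 0·1440 + 732; 732 = 12·60 + 12 → 12:12, same day
→ 2022-08-09 12:12 VFD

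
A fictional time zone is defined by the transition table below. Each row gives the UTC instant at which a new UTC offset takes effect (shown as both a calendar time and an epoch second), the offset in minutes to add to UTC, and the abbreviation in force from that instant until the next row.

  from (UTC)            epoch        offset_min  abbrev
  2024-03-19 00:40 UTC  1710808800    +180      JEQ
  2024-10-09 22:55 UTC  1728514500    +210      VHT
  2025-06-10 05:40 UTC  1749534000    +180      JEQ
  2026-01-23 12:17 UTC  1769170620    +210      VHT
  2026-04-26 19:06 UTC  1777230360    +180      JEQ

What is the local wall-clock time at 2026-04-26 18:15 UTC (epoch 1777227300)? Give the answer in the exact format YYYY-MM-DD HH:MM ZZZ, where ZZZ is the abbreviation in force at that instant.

2026-04-26 21:45 VHT

Query: 2026-04-26 18:15 UTC
Rule 4/5 (VHT, +03:30): 2026-01-23 12:17 UTC ≤ query < 2026-04-26 19:06 UTC
18·60 + 15 + 210 = 1305 min
1305 = 0·1440 + 1305; 1305 = 21·60 + 45 → 21:45, same day
→ 2026-04-26 21:45 VHT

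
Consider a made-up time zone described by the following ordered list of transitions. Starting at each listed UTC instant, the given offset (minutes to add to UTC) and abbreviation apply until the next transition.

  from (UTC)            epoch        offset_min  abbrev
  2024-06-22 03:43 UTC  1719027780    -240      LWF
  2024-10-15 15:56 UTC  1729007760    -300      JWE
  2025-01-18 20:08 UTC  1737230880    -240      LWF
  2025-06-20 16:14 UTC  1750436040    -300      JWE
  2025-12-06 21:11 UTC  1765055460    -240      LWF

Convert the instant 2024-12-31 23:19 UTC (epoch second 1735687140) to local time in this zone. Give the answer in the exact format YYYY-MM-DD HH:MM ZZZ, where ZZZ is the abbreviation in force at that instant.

2024-12-31 18:19 JWE

Query: 2024-12-31 23:19 UTC
Rule 2/5 (JWE, -05:00): 2024-10-15 15:56 UTC ≤ query < 2025-01-18 20:08 UTC
23·60 + 19 - 300 = 1099 min
1099 = 0·1440 + 1099; 1099 = 18·60 + 19 → 18:19, same day
→ 2024-12-31 18:19 JWE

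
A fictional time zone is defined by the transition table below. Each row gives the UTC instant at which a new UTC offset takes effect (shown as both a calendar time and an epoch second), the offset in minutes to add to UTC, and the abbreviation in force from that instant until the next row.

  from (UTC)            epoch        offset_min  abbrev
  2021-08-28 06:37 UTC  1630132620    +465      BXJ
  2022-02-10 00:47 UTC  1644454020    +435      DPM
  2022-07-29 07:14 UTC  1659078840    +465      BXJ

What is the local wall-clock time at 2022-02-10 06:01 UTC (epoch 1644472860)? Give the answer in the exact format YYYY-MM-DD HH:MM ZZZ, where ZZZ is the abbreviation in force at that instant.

2022-02-10 13:16 DPM

Query: 2022-02-10 06:01 UTC
Rule 2/3 (DPM, +07:15): 2022-02-10 00:47 UTC ≤ query < 2022-07-29 07:14 UTC
6·60 + 1 + 435 = 796 min
796 = 0·1440 + 796; 796 = 13·60 + 16 → 13:16, same day
→ 2022-02-10 13:16 DPM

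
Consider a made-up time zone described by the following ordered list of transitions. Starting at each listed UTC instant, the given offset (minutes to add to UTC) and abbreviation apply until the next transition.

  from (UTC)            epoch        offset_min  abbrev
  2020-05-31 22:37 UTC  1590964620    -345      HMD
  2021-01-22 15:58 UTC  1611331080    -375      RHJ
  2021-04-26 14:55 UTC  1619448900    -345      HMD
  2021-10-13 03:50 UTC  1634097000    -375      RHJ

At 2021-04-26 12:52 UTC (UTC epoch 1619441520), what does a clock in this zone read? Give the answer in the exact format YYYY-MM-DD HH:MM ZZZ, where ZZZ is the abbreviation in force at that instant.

Query: 2021-04-26 12:52 UTC
Rule 2/4 (RHJ, -06:15): 2021-01-22 15:58 UTC ≤ query < 2021-04-26 14:55 UTC
12·60 + 52 - 375 = 397 min
397 = 0·1440 + 397; 397 = 6·60 + 37 → 06:37, same day
→ 2021-04-26 06:37 RHJ

2021-04-26 06:37 RHJ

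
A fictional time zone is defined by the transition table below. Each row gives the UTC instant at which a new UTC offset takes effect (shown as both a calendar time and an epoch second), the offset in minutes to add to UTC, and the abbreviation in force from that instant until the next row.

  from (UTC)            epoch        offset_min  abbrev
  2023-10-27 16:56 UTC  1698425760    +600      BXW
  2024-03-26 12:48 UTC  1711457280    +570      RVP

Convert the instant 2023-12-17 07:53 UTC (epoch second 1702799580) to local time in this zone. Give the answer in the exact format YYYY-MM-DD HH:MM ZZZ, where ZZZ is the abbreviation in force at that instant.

Query: 2023-12-17 07:53 UTC
Rule 1/2 (BXW, +10:00): 2023-10-27 16:56 UTC ≤ query < 2024-03-26 12:48 UTC
7·60 + 53 + 600 = 1073 min
1073 = 0·1440 + 1073; 1073 = 17·60 + 53 → 17:53, same day
→ 2023-12-17 17:53 BXW

2023-12-17 17:53 BXW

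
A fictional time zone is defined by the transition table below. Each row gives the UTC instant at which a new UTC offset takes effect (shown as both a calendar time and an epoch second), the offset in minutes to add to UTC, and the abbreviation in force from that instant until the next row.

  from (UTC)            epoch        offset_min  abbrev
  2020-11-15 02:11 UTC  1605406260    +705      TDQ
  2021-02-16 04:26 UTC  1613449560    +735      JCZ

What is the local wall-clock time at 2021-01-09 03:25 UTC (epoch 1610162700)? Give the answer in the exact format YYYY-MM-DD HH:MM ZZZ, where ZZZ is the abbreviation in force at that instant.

2021-01-09 15:10 TDQ

Query: 2021-01-09 03:25 UTC
Rule 1/2 (TDQ, +11:45): 2020-11-15 02:11 UTC ≤ query < 2021-02-16 04:26 UTC
3·60 + 25 + 705 = 910 min
910 = 0·1440 + 910; 910 = 15·60 + 10 → 15:10, same day
→ 2021-01-09 15:10 TDQ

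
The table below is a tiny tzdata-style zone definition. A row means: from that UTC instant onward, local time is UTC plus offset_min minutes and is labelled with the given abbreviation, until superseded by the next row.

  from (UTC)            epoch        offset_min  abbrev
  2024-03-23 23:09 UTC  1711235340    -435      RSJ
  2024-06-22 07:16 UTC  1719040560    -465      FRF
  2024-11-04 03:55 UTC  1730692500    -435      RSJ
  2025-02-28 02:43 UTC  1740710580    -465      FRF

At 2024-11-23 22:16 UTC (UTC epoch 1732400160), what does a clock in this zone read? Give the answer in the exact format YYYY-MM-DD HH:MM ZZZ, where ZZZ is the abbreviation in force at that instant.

Query: 2024-11-23 22:16 UTC
Rule 3/4 (RSJ, -07:15): 2024-11-04 03:55 UTC ≤ query < 2025-02-28 02:43 UTC
22·60 + 16 - 435 = 901 min
901 = 0·1440 + 901; 901 = 15·60 + 1 → 15:01, same day
→ 2024-11-23 15:01 RSJ

2024-11-23 15:01 RSJ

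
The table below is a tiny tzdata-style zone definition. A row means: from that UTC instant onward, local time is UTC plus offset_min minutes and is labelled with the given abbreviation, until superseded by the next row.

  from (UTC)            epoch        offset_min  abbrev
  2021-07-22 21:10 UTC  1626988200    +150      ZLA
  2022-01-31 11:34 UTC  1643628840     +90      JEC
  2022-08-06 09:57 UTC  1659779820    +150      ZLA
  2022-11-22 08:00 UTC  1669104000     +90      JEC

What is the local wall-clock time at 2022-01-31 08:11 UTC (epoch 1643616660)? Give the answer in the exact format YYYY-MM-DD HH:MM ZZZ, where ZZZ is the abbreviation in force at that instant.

2022-01-31 10:41 ZLA

Query: 2022-01-31 08:11 UTC
Rule 1/4 (ZLA, +02:30): 2021-07-22 21:10 UTC ≤ query < 2022-01-31 11:34 UTC
8·60 + 11 + 150 = 641 min
641 = 0·1440 + 641; 641 = 10·60 + 41 → 10:41, same day
→ 2022-01-31 10:41 ZLA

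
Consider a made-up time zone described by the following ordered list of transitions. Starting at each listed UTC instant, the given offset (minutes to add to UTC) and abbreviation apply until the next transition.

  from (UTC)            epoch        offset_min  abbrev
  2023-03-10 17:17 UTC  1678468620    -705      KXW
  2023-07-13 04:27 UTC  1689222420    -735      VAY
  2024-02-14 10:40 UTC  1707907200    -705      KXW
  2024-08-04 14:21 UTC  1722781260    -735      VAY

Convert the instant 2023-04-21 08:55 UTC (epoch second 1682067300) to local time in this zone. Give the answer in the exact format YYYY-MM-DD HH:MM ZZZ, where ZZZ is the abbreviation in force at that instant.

2023-04-20 21:10 KXW

Query: 2023-04-21 08:55 UTC
Rule 1/4 (KXW, -11:45): 2023-03-10 17:17 UTC ≤ query < 2023-07-13 04:27 UTC
8·60 + 55 - 705 = -170 min
-170 = -1·1440 + 1270; 1270 = 21·60 + 10 → 21:10, 2023-04-21 - 1 day = 2023-04-20
→ 2023-04-20 21:10 KXW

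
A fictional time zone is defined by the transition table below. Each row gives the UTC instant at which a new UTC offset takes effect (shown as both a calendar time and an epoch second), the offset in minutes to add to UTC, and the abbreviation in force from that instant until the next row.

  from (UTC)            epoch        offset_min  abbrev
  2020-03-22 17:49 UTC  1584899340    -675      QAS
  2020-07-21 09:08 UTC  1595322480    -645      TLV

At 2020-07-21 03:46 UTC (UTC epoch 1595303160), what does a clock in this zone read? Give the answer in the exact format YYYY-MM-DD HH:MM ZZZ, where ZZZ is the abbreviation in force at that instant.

2020-07-20 16:31 QAS

Query: 2020-07-21 03:46 UTC
Rule 1/2 (QAS, -11:15): 2020-03-22 17:49 UTC ≤ query < 2020-07-21 09:08 UTC
3·60 + 46 - 675 = -449 min
-449 = -1·1440 + 991; 991 = 16·60 + 31 → 16:31, 2020-07-21 - 1 day = 2020-07-20
→ 2020-07-20 16:31 QAS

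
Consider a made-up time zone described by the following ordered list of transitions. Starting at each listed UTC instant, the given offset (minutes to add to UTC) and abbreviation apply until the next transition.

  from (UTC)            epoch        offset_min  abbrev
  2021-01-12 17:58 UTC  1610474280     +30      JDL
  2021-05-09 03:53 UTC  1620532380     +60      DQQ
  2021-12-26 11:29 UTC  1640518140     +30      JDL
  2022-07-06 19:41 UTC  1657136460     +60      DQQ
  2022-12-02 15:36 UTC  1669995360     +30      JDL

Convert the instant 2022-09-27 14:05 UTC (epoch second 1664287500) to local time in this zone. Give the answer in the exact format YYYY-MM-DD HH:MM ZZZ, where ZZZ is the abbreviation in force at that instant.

Query: 2022-09-27 14:05 UTC
Rule 4/5 (DQQ, +01:00): 2022-07-06 19:41 UTC ≤ query < 2022-12-02 15:36 UTC
14·60 + 5 + 60 = 905 min
905 = 0·1440 + 905; 905 = 15·60 + 5 → 15:05, same day
→ 2022-09-27 15:05 DQQ

2022-09-27 15:05 DQQ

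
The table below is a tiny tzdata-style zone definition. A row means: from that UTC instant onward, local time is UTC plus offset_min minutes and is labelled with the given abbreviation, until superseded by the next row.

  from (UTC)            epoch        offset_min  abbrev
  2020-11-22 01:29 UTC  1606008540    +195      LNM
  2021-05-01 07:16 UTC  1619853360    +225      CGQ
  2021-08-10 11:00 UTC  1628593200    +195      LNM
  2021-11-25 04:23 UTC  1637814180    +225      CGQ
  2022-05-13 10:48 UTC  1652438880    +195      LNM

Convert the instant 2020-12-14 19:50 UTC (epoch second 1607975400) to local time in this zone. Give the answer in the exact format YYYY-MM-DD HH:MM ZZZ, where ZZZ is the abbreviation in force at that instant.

2020-12-14 23:05 LNM

Query: 2020-12-14 19:50 UTC
Rule 1/5 (LNM, +03:15): 2020-11-22 01:29 UTC ≤ query < 2021-05-01 07:16 UTC
19·60 + 50 + 195 = 1385 min
1385 = 0·1440 + 1385; 1385 = 23·60 + 5 → 23:05, same day
→ 2020-12-14 23:05 LNM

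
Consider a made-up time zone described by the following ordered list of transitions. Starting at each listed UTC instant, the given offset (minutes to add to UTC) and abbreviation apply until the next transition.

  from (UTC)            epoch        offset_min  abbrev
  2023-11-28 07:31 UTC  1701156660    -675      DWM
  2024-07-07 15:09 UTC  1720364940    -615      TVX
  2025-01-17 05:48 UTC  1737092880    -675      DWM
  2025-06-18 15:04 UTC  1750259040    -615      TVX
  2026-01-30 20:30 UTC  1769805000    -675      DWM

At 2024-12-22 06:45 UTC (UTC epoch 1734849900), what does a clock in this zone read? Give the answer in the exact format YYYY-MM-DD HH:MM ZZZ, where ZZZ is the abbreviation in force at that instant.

Query: 2024-12-22 06:45 UTC
Rule 2/5 (TVX, -10:15): 2024-07-07 15:09 UTC ≤ query < 2025-01-17 05:48 UTC
6·60 + 45 - 615 = -210 min
-210 = -1·1440 + 1230; 1230 = 20·60 + 30 → 20:30, 2024-12-22 - 1 day = 2024-12-21
→ 2024-12-21 20:30 TVX

2024-12-21 20:30 TVX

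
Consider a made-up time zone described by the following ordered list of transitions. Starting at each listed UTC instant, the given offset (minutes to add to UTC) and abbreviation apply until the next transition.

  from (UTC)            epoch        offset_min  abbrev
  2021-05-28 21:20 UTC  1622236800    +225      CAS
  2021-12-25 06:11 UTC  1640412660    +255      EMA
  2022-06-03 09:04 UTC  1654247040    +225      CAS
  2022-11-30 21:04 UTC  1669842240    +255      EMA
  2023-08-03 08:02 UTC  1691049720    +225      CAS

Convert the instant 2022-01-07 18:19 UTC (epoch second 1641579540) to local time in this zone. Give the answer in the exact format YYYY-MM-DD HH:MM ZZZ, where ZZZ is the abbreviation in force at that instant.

2022-01-07 22:34 EMA

Query: 2022-01-07 18:19 UTC
Rule 2/5 (EMA, +04:15): 2021-12-25 06:11 UTC ≤ query < 2022-06-03 09:04 UTC
18·60 + 19 + 255 = 1354 min
1354 = 0·1440 + 1354; 1354 = 22·60 + 34 → 22:34, same day
→ 2022-01-07 22:34 EMA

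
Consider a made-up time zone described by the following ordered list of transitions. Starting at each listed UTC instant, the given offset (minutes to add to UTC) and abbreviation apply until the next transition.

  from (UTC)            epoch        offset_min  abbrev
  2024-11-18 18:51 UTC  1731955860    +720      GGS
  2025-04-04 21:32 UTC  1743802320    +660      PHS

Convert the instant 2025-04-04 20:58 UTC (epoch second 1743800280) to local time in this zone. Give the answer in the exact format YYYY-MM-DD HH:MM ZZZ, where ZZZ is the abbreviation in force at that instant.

Query: 2025-04-04 20:58 UTC
Rule 1/2 (GGS, +12:00): 2024-11-18 18:51 UTC ≤ query < 2025-04-04 21:32 UTC
20·60 + 58 + 720 = 1978 min
1978 = 1·1440 + 538; 538 = 8·60 + 58 → 08:58, 2025-04-04 + 1 day = 2025-04-05
→ 2025-04-05 08:58 GGS

2025-04-05 08:58 GGS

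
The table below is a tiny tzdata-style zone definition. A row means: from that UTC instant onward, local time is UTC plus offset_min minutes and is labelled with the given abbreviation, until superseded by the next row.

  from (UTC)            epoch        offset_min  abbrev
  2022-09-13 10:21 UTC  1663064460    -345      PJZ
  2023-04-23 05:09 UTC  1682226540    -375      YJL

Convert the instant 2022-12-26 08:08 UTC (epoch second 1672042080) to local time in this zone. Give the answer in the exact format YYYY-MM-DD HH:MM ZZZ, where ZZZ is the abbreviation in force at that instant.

Query: 2022-12-26 08:08 UTC
Rule 1/2 (PJZ, -05:45): 2022-09-13 10:21 UTC ≤ query < 2023-04-23 05:09 UTC
8·60 + 8 - 345 = 143 min
143 = 0·1440 + 143; 143 = 2·60 + 23 → 02:23, same day
→ 2022-12-26 02:23 PJZ

2022-12-26 02:23 PJZ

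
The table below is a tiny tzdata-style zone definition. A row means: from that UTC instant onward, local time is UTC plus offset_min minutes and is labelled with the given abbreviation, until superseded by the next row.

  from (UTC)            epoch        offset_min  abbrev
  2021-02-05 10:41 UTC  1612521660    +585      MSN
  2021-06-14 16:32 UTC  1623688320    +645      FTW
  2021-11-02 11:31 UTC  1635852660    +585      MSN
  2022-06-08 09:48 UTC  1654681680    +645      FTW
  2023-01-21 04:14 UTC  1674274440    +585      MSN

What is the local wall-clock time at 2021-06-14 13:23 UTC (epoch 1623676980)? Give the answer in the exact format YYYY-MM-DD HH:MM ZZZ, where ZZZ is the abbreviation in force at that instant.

Query: 2021-06-14 13:23 UTC
Rule 1/5 (MSN, +09:45): 2021-02-05 10:41 UTC ≤ query < 2021-06-14 16:32 UTC
13·60 + 23 + 585 = 1388 min
1388 = 0·1440 + 1388; 1388 = 23·60 + 8 → 23:08, same day
→ 2021-06-14 23:08 MSN

2021-06-14 23:08 MSN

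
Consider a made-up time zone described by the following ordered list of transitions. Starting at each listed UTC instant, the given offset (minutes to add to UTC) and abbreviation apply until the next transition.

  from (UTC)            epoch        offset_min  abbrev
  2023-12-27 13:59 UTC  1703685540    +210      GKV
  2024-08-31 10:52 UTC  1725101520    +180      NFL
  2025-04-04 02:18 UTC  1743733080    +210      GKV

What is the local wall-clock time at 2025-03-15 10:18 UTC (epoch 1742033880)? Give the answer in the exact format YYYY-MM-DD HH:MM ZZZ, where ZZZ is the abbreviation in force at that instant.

2025-03-15 13:18 NFL

Query: 2025-03-15 10:18 UTC
Rule 2/3 (NFL, +03:00): 2024-08-31 10:52 UTC ≤ query < 2025-04-04 02:18 UTC
10·60 + 18 + 180 = 798 min
798 = 0·1440 + 798; 798 = 13·60 + 18 → 13:18, same day
→ 2025-03-15 13:18 NFL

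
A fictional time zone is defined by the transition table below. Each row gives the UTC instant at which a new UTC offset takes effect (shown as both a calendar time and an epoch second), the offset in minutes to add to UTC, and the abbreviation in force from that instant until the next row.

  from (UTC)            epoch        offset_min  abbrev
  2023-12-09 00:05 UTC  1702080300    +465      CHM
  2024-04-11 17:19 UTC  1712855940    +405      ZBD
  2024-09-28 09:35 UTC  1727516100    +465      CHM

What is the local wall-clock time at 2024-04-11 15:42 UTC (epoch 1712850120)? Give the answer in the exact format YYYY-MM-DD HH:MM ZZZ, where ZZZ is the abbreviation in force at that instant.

Query: 2024-04-11 15:42 UTC
Rule 1/3 (CHM, +07:45): 2023-12-09 00:05 UTC ≤ query < 2024-04-11 17:19 UTC
15·60 + 42 + 465 = 1407 min
1407 = 0·1440 + 1407; 1407 = 23·60 + 27 → 23:27, same day
→ 2024-04-11 23:27 CHM

2024-04-11 23:27 CHM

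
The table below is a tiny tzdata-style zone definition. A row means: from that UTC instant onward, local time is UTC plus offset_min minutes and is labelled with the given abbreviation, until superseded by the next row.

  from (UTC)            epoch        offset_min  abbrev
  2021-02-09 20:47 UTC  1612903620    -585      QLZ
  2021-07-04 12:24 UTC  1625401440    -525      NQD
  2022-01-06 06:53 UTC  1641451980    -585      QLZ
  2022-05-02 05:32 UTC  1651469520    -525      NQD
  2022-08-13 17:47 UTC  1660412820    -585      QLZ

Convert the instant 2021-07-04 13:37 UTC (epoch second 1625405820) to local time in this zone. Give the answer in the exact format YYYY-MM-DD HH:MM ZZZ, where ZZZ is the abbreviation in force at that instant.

2021-07-04 04:52 NQD

Query: 2021-07-04 13:37 UTC
Rule 2/5 (NQD, -08:45): 2021-07-04 12:24 UTC ≤ query < 2022-01-06 06:53 UTC
13·60 + 37 - 525 = 292 min
292 = 0·1440 + 292; 292 = 4·60 + 52 → 04:52, same day
→ 2021-07-04 04:52 NQD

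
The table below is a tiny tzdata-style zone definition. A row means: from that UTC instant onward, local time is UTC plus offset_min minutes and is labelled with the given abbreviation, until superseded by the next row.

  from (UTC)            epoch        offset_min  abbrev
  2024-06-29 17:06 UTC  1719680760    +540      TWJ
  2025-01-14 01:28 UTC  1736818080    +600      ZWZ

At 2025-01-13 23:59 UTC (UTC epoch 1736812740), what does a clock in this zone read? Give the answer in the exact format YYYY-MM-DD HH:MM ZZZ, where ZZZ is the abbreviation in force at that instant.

Query: 2025-01-13 23:59 UTC
Rule 1/2 (TWJ, +09:00): 2024-06-29 17:06 UTC ≤ query < 2025-01-14 01:28 UTC
23·60 + 59 + 540 = 1979 min
1979 = 1·1440 + 539; 539 = 8·60 + 59 → 08:59, 2025-01-13 + 1 day = 2025-01-14
→ 2025-01-14 08:59 TWJ

2025-01-14 08:59 TWJ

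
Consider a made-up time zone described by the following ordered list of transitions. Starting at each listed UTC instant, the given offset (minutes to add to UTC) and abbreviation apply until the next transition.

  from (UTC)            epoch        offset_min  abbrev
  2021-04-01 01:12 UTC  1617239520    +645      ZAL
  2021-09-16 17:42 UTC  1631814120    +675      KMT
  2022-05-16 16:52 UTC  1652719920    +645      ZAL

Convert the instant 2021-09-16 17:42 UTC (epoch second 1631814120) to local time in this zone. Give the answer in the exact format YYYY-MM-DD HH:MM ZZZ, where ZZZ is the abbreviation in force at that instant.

2021-09-17 04:57 KMT

Query: 2021-09-16 17:42 UTC
Rule 2/3 (KMT, +11:15): 2021-09-16 17:42 UTC ≤ query < 2022-05-16 16:52 UTC
17·60 + 42 + 675 = 1737 min
1737 = 1·1440 + 297; 297 = 4·60 + 57 → 04:57, 2021-09-16 + 1 day = 2021-09-17
→ 2021-09-17 04:57 KMT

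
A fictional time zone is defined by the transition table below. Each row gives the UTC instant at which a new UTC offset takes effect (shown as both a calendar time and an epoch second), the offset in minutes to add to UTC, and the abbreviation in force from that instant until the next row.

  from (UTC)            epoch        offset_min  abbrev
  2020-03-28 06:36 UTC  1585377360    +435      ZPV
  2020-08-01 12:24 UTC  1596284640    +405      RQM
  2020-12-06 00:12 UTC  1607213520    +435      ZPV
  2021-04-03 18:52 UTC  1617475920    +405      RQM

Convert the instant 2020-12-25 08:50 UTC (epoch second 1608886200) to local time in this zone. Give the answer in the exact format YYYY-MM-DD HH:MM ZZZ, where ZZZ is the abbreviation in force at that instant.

2020-12-25 16:05 ZPV

Query: 2020-12-25 08:50 UTC
Rule 3/4 (ZPV, +07:15): 2020-12-06 00:12 UTC ≤ query < 2021-04-03 18:52 UTC
8·60 + 50 + 435 = 965 min
965 = 0·1440 + 965; 965 = 16·60 + 5 → 16:05, same day
→ 2020-12-25 16:05 ZPV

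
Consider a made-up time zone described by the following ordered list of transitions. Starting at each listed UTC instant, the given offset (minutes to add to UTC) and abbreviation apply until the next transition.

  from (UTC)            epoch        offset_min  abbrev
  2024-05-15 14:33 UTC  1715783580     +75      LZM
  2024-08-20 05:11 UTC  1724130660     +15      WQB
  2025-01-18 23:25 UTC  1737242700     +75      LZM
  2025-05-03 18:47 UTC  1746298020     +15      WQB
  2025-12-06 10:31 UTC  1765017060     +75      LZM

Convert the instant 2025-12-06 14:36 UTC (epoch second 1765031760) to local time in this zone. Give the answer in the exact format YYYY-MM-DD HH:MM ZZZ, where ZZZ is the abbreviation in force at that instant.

2025-12-06 15:51 LZM

Query: 2025-12-06 14:36 UTC
Rule 5/5 (LZM, +01:15): 2025-12-06 10:31 UTC ≤ query < +∞
14·60 + 36 + 75 = 951 min
951 = 0·1440 + 951; 951 = 15·60 + 51 → 15:51, same day
→ 2025-12-06 15:51 LZM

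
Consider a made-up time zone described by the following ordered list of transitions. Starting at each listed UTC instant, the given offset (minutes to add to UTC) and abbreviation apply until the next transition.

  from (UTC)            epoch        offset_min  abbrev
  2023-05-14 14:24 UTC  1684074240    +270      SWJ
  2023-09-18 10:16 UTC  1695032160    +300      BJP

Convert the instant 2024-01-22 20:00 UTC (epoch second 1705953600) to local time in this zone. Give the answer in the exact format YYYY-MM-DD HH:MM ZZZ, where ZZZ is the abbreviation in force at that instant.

2024-01-23 01:00 BJP

Query: 2024-01-22 20:00 UTC
Rule 2/2 (BJP, +05:00): 2023-09-18 10:16 UTC ≤ query < +∞
20·60 + 0 + 300 = 1500 min
1500 = 1·1440 + 60; 60 = 1·60 + 0 → 01:00, 2024-01-22 + 1 day = 2024-01-23
→ 2024-01-23 01:00 BJP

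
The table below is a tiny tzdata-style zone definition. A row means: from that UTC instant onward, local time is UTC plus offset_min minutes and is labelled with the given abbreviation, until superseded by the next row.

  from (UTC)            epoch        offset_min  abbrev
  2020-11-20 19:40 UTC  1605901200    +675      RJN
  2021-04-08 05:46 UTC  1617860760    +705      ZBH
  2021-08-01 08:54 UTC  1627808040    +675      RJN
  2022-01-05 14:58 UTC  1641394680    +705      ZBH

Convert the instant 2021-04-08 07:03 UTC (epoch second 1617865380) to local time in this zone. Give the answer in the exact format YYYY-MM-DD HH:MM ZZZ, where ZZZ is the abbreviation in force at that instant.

Query: 2021-04-08 07:03 UTC
Rule 2/4 (ZBH, +11:45): 2021-04-08 05:46 UTC ≤ query < 2021-08-01 08:54 UTC
7·60 + 3 + 705 = 1128 min
1128 = 0·1440 + 1128; 1128 = 18·60 + 48 → 18:48, same day
→ 2021-04-08 18:48 ZBH

2021-04-08 18:48 ZBH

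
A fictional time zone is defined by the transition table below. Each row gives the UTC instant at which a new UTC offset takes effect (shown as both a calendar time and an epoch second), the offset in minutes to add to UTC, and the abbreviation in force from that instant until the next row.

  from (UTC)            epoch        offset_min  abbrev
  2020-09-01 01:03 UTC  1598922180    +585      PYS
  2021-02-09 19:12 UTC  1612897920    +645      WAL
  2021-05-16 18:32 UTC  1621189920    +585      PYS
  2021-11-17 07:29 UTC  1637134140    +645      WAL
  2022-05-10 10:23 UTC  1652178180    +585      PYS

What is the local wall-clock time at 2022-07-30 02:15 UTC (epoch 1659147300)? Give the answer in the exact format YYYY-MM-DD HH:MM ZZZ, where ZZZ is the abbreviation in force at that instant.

2022-07-30 12:00 PYS

Query: 2022-07-30 02:15 UTC
Rule 5/5 (PYS, +09:45): 2022-05-10 10:23 UTC ≤ query < +∞
2·60 + 15 + 585 = 720 min
720 = 0·1440 + 720; 720 = 12·60 + 0 → 12:00, same day
→ 2022-07-30 12:00 PYS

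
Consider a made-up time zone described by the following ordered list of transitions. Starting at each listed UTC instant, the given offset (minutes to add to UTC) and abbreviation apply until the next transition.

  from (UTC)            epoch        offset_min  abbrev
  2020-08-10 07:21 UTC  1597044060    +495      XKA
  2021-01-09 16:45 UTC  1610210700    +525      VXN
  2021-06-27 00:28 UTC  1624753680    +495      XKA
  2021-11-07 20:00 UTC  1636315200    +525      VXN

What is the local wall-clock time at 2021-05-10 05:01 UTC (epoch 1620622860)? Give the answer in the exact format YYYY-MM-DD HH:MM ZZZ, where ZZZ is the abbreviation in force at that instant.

2021-05-10 13:46 VXN

Query: 2021-05-10 05:01 UTC
Rule 2/4 (VXN, +08:45): 2021-01-09 16:45 UTC ≤ query < 2021-06-27 00:28 UTC
5·60 + 1 + 525 = 826 min
826 = 0·1440 + 826; 826 = 13·60 + 46 → 13:46, same day
→ 2021-05-10 13:46 VXN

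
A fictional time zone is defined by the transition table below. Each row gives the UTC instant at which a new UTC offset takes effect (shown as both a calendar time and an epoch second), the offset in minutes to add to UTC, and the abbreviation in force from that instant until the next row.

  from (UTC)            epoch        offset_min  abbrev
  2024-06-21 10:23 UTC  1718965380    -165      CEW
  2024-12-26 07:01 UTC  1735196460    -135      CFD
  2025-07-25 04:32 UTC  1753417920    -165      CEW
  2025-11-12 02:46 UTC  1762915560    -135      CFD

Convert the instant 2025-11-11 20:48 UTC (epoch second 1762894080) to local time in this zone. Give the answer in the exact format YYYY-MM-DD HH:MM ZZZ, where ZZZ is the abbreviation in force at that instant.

2025-11-11 18:03 CEW

Query: 2025-11-11 20:48 UTC
Rule 3/4 (CEW, -02:45): 2025-07-25 04:32 UTC ≤ query < 2025-11-12 02:46 UTC
20·60 + 48 - 165 = 1083 min
1083 = 0·1440 + 1083; 1083 = 18·60 + 3 → 18:03, same day
→ 2025-11-11 18:03 CEW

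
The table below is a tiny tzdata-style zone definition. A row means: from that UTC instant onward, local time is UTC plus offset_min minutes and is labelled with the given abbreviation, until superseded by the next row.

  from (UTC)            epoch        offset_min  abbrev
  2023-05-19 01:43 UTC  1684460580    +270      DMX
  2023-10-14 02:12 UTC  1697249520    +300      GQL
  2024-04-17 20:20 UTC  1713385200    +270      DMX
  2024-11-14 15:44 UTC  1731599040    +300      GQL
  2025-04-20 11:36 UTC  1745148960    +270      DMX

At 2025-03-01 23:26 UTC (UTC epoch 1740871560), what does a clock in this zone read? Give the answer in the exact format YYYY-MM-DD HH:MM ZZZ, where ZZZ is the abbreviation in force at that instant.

Query: 2025-03-01 23:26 UTC
Rule 4/5 (GQL, +05:00): 2024-11-14 15:44 UTC ≤ query < 2025-04-20 11:36 UTC
23·60 + 26 + 300 = 1706 min
1706 = 1·1440 + 266; 266 = 4·60 + 26 → 04:26, 2025-03-01 + 1 day = 2025-03-02
→ 2025-03-02 04:26 GQL

2025-03-02 04:26 GQL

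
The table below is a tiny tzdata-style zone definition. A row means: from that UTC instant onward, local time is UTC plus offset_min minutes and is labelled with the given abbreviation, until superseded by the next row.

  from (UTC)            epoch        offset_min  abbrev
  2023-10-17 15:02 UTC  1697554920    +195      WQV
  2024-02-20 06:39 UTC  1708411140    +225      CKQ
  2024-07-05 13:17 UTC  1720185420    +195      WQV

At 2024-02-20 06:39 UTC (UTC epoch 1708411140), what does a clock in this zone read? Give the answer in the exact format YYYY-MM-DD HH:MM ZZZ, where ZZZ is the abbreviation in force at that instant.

2024-02-20 10:24 CKQ

Query: 2024-02-20 06:39 UTC
Rule 2/3 (CKQ, +03:45): 2024-02-20 06:39 UTC ≤ query < 2024-07-05 13:17 UTC
6·60 + 39 + 225 = 624 min
624 = 0·1440 + 624; 624 = 10·60 + 24 → 10:24, same day
→ 2024-02-20 10:24 CKQ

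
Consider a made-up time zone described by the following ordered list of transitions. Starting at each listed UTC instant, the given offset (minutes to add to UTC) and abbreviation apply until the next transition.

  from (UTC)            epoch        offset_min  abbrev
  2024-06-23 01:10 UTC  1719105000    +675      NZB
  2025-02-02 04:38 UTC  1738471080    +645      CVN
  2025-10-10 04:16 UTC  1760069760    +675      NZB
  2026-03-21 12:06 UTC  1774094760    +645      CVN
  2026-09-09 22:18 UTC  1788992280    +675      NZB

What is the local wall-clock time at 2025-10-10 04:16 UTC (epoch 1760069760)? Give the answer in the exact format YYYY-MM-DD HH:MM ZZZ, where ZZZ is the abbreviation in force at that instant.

2025-10-10 15:31 NZB

Query: 2025-10-10 04:16 UTC
Rule 3/5 (NZB, +11:15): 2025-10-10 04:16 UTC ≤ query < 2026-03-21 12:06 UTC
4·60 + 16 + 675 = 931 min
931 = 0·1440 + 931; 931 = 15·60 + 31 → 15:31, same day
→ 2025-10-10 15:31 NZB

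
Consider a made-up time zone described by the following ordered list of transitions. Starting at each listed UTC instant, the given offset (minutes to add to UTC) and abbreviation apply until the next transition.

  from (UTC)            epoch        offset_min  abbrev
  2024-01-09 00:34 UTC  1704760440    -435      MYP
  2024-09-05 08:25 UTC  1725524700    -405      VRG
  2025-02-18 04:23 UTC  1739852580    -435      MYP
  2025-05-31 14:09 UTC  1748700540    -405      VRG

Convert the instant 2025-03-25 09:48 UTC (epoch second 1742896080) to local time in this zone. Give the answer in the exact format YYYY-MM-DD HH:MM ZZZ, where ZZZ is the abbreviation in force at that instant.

2025-03-25 02:33 MYP

Query: 2025-03-25 09:48 UTC
Rule 3/4 (MYP, -07:15): 2025-02-18 04:23 UTC ≤ query < 2025-05-31 14:09 UTC
9·60 + 48 - 435 = 153 min
153 = 0·1440 + 153; 153 = 2·60 + 33 → 02:33, same day
→ 2025-03-25 02:33 MYP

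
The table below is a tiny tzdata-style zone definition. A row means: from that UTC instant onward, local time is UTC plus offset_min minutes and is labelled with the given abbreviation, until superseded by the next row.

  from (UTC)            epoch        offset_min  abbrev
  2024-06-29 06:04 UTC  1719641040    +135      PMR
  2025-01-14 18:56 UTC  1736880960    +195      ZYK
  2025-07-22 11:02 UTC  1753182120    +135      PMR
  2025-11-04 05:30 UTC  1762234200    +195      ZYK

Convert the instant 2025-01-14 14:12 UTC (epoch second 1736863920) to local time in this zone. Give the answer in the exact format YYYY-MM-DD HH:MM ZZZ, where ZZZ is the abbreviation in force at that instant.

2025-01-14 16:27 PMR

Query: 2025-01-14 14:12 UTC
Rule 1/4 (PMR, +02:15): 2024-06-29 06:04 UTC ≤ query < 2025-01-14 18:56 UTC
14·60 + 12 + 135 = 987 min
987 = 0·1440 + 987; 987 = 16·60 + 27 → 16:27, same day
→ 2025-01-14 16:27 PMR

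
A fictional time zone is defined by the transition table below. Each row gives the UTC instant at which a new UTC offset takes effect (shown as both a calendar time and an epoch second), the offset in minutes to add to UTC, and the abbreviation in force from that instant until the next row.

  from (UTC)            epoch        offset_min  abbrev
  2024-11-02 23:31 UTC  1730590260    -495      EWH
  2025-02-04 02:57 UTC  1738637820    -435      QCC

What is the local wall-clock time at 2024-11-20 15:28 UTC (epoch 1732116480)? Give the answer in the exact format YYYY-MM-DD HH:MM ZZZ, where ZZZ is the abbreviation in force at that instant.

Query: 2024-11-20 15:28 UTC
Rule 1/2 (EWH, -08:15): 2024-11-02 23:31 UTC ≤ query < 2025-02-04 02:57 UTC
15·60 + 28 - 495 = 433 min
433 = 0·1440 + 433; 433 = 7·60 + 13 → 07:13, same day
→ 2024-11-20 07:13 EWH

2024-11-20 07:13 EWH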